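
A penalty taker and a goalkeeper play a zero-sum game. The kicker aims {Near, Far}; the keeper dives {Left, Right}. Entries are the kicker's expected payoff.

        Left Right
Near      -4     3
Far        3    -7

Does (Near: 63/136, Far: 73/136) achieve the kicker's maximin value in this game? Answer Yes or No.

Against Left this mix gives (63/136)·(-4) + (73/136)·3 = -33/136.
Against Right this mix gives (63/136)·3 + (73/136)·(-7) = -161/68.
The keeper will play Right, holding the kicker to -161/68. Shifting weight toward the row that does better against Right would raise this floor (the equalizing mix achieves -19/17 against both Right and Left), so the proposed strategy is not optimal.

No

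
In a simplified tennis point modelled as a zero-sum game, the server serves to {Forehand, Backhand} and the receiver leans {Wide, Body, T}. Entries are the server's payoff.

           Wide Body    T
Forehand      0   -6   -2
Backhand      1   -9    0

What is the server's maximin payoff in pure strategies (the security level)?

Row minima: Forehand → -6, Backhand → -9.
The best of these is -6.

-6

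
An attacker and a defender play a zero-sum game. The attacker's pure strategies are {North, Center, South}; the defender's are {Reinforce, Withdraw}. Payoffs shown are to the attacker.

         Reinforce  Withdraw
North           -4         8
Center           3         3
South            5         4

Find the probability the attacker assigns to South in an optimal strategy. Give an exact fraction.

12/13

Row minima: North → -4, Center → 3, South → 4; maximin = 4.
Column maxima: Reinforce → 5, Withdraw → 8; minimax = 5.
4 ≠ 5, so there is no saddle point; optimal play is mixed.
Center is strictly dominated by South, so the attacker never plays it.
On the remaining 2×2 (North, South vs Reinforce, Withdraw):
Let the attacker play North with probability p. Expected payoff against Reinforce: (-4)p + 5(1−p) = −9p + 5; against Withdraw: 8p + 4(1−p) = 4p + 4.
Setting these equal: −9p + 5 = 4p + 4 ⇒ −13p = -1 ⇒ p = 1/13, and the value is (-9)·(1/13) + 5 = 56/13.
For the defender: with q = P(Reinforce), equating North's and South's payoffs gives −12q + 8 = q + 4 ⇒ q = 4/13.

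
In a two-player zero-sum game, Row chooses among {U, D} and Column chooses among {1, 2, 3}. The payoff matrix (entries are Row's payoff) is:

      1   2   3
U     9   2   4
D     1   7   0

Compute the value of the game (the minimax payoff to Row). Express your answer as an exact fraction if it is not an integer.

Row minima: U → 2, D → 0; maximin = 2.
Column maxima: 1 → 9, 2 → 7, 3 → 4; minimax = 4.
2 ≠ 4, so there is no saddle point; optimal play is mixed.
1 is strictly dominated by 3 (it gives Row strictly more in every row), so Column never plays it.
On the remaining 2×2 (U, D vs 2, 3):
Let Row play U with probability p. Expected payoff against 2: 2p + 7(1−p) = −5p + 7; against 3: 4p + 0(1−p) = 4p.
Setting these equal: −5p + 7 = 4p ⇒ −9p = -7 ⇒ p = 7/9, and the value is (-5)·(7/9) + 7 = 28/9.
For Column: with q = P(2), equating U's and D's payoffs gives −2q + 4 = 7q ⇒ q = 4/9.

28/9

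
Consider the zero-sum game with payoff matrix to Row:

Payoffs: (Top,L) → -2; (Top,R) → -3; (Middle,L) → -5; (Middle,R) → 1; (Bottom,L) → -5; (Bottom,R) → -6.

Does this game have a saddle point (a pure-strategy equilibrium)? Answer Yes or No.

No

Row minima: Top → -3, Middle → -5, Bottom → -6; maximin = -3.
Column maxima: L → -2, R → 1; minimax = -2.
-3 ≠ -2, so no pure-strategy equilibrium exists.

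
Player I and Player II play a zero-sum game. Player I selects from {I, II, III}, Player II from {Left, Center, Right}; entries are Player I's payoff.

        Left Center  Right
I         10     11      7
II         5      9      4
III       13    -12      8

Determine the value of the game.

43/6

Row minima: I → 7, II → 4, III → -12; maximin = 7.
Column maxima: Left → 13, Center → 11, Right → 8; minimax = 8.
7 ≠ 8, so there is no saddle point; optimal play is mixed.
II is strictly dominated by I, so Player I never plays it.
Left is strictly dominated by Right (it gives Player I strictly more in every row), so Player II never plays it.
On the remaining 2×2 (I, III vs Center, Right):
Let Player I play I with probability p. Expected payoff against Center: 11p + (-12)(1−p) = 23p − 12; against Right: 7p + 8(1−p) = −p + 8.
Setting these equal: 23p − 12 = −p + 8 ⇒ 24p = 20 ⇒ p = 5/6, and the value is (23)·(5/6) − 12 = 43/6.
For Player II: with q = P(Center), equating I's and III's payoffs gives 4q + 7 = −20q + 8 ⇒ q = 1/24.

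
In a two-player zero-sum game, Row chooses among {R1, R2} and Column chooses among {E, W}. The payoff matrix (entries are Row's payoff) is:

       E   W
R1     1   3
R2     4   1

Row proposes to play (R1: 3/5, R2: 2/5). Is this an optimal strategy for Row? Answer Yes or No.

Yes

Against E this mix gives (3/5)·1 + (2/5)·4 = 11/5.
Against W this mix gives (3/5)·3 + (2/5)·1 = 11/5.
All of Column's active replies (E, W) yield 11/5, and no column does worse for Row. The mix makes Column indifferent and guarantees 11/5, so it is optimal.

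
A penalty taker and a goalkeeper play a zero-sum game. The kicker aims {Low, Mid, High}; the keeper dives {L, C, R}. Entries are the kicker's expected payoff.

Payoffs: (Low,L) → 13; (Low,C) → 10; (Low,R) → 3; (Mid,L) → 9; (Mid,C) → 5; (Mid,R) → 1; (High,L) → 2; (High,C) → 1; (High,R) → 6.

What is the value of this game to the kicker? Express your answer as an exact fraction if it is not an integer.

Row minima: Low → 3, Mid → 1, High → 1; maximin = 3.
Column maxima: L → 13, C → 10, R → 6; minimax = 6.
3 ≠ 6, so there is no saddle point; optimal play is mixed.
Mid is strictly dominated by Low, so the kicker never plays it.
L is strictly dominated by C (it gives the kicker strictly more in every row), so the keeper never plays it.
On the remaining 2×2 (Low, High vs C, R):
Let the kicker play Low with probability p. Expected payoff against C: 10p + 1(1−p) = 9p + 1; against R: 3p + 6(1−p) = −3p + 6.
Setting these equal: 9p + 1 = −3p + 6 ⇒ 12p = 5 ⇒ p = 5/12, and the value is (9)·(5/12) + 1 = 19/4.
For the keeper: with q = P(C), equating Low's and High's payoffs gives 7q + 3 = −5q + 6 ⇒ q = 1/4.

19/4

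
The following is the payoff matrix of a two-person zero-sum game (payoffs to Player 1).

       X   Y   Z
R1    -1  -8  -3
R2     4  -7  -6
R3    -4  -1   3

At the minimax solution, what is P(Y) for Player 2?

4/7

Row minima: R1 → -8, R2 → -7, R3 → -4; maximin = -4.
Column maxima: X → 4, Y → -1, Z → 3; minimax = -1.
-4 ≠ -1, so there is no saddle point; optimal play is mixed.
Z is strictly dominated by Y (it gives Player 1 strictly more in every row), so Player 2 never plays it.
With Z eliminated, R1 is strictly dominated by R2 (R2 gives Player 1 strictly more in every remaining column), so Player 1 never plays it.
On the remaining 2×2 (R2, R3 vs X, Y):
Let Player 1 play R2 with probability p. Expected payoff against X: 4p + (-4)(1−p) = 8p − 4; against Y: (-7)p + (-1)(1−p) = −6p − 1.
Setting these equal: 8p − 4 = −6p − 1 ⇒ 14p = 3 ⇒ p = 3/14, and the value is (8)·(3/14) − 4 = -16/7.
For Player 2: with q = P(X), equating R2's and R3's payoffs gives 11q − 7 = −3q − 1 ⇒ q = 3/7.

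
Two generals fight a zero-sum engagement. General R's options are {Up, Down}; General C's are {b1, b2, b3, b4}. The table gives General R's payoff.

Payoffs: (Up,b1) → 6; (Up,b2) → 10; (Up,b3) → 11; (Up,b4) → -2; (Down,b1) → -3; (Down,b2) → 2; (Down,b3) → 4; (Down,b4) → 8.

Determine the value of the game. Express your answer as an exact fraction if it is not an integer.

42/19

Row minima: Up → -2, Down → -3; maximin = -2.
Column maxima: b1 → 6, b2 → 10, b3 → 11, b4 → 8; minimax = 6.
-2 ≠ 6, so there is no saddle point; optimal play is mixed.
b2 is strictly dominated by b1 (it gives General R strictly more in every row), so General C never plays it.
b3 is strictly dominated by b1 (it gives General R strictly more in every row), so General C never plays it.
On the remaining 2×2 (Up, Down vs b1, b4):
Let General R play Up with probability p. Expected payoff against b1: 6p + (-3)(1−p) = 9p − 3; against b4: (-2)p + 8(1−p) = −10p + 8.
Setting these equal: 9p − 3 = −10p + 8 ⇒ 19p = 11 ⇒ p = 11/19, and the value is (9)·(11/19) − 3 = 42/19.
For General C: with q = P(b1), equating Up's and Down's payoffs gives 8q − 2 = −11q + 8 ⇒ q = 10/19.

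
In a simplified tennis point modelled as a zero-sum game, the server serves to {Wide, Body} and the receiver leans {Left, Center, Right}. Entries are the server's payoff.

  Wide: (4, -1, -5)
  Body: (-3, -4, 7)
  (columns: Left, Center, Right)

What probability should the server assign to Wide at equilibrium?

11/15

Row minima: Wide → -5, Body → -4; maximin = -4.
Column maxima: Left → 4, Center → -1, Right → 7; minimax = -1.
-4 ≠ -1, so there is no saddle point; optimal play is mixed.
Left is strictly dominated by Center (it gives the server strictly more in every row), so the receiver never plays it.
On the remaining 2×2 (Wide, Body vs Center, Right):
Let the server play Wide with probability p. Expected payoff against Center: (-1)p + (-4)(1−p) = 3p − 4; against Right: (-5)p + 7(1−p) = −12p + 7.
Setting these equal: 3p − 4 = −12p + 7 ⇒ 15p = 11 ⇒ p = 11/15, and the value is (3)·(11/15) − 4 = -9/5.
For the receiver: with q = P(Center), equating Wide's and Body's payoffs gives 4q − 5 = −11q + 7 ⇒ q = 4/5.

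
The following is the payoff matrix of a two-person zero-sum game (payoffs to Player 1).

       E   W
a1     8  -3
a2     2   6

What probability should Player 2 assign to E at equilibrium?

Row minima: a1 → -3, a2 → 2; maximin = 2.
Column maxima: E → 8, W → 6; minimax = 6.
2 ≠ 6, so there is no saddle point; optimal play is mixed.
Let Player 1 play a1 with probability p. Expected payoff against E: 8p + 2(1−p) = 6p + 2; against W: (-3)p + 6(1−p) = −9p + 6.
Setting these equal: 6p + 2 = −9p + 6 ⇒ 15p = 4 ⇒ p = 4/15, and the value is (6)·(4/15) + 2 = 18/5.
For Player 2: with q = P(E), equating a1's and a2's payoffs gives 11q − 3 = −4q + 6 ⇒ q = 3/5.

3/5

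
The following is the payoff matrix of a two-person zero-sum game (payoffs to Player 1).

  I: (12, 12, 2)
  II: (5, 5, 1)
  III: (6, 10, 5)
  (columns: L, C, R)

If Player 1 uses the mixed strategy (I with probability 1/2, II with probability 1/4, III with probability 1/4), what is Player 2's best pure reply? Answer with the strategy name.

R

If Player 2 plays L, Player 1's expected payoff is (1/2)·12 + (1/4)·5 + (1/4)·6 = 35/4.
If Player 2 plays C, Player 1's expected payoff is (1/2)·12 + (1/4)·5 + (1/4)·10 = 39/4.
If Player 2 plays R, Player 1's expected payoff is (1/2)·2 + (1/4)·1 + (1/4)·5 = 5/2.
Player 2 minimizes Player 1's payoff; the smallest is 5/2, so the best response is R.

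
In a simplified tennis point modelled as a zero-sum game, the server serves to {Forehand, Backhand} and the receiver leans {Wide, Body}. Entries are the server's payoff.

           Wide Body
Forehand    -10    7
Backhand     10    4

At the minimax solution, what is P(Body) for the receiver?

20/23

Row minima: Forehand → -10, Backhand → 4; maximin = 4.
Column maxima: Wide → 10, Body → 7; minimax = 7.
4 ≠ 7, so there is no saddle point; optimal play is mixed.
Let the server play Forehand with probability p. Expected payoff against Wide: (-10)p + 10(1−p) = −20p + 10; against Body: 7p + 4(1−p) = 3p + 4.
Setting these equal: −20p + 10 = 3p + 4 ⇒ −23p = -6 ⇒ p = 6/23, and the value is (-20)·(6/23) + 10 = 110/23.
For the receiver: with q = P(Wide), equating Forehand's and Backhand's payoffs gives −17q + 7 = 6q + 4 ⇒ q = 3/23.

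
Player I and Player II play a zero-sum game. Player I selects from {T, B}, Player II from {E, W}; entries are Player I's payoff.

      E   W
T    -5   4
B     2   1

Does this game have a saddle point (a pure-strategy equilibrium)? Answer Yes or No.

Row minima: T → -5, B → 1; maximin = 1.
Column maxima: E → 2, W → 4; minimax = 2.
1 ≠ 2, so no pure-strategy equilibrium exists.

No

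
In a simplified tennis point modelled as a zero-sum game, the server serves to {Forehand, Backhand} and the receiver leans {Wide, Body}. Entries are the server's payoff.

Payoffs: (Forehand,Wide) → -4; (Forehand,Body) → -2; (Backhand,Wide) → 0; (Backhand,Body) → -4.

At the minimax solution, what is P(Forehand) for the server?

2/3

Row minima: Forehand → -4, Backhand → -4; maximin = -4.
Column maxima: Wide → 0, Body → -2; minimax = -2.
-4 ≠ -2, so there is no saddle point; optimal play is mixed.
Let the server play Forehand with probability p. Expected payoff against Wide: (-4)p + 0(1−p) = −4p; against Body: (-2)p + (-4)(1−p) = 2p − 4.
Setting these equal: −4p = 2p − 4 ⇒ −6p = -4 ⇒ p = 2/3, and the value is (-4)·(2/3) = -8/3.
For the receiver: with q = P(Wide), equating Forehand's and Backhand's payoffs gives −2q − 2 = 4q − 4 ⇒ q = 1/3.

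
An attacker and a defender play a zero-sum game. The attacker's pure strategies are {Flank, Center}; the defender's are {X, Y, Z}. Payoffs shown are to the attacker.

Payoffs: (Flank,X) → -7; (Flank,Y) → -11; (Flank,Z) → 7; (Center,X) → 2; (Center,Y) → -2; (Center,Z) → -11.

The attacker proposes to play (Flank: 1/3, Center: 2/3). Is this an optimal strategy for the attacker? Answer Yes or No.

Against X this mix gives (1/3)·(-7) + (2/3)·2 = -1.
Against Y this mix gives (1/3)·(-11) + (2/3)·(-2) = -5.
Against Z this mix gives (1/3)·7 + (2/3)·(-11) = -5.
All of the defender's active replies (Y, Z) yield -5, and no column does worse for the attacker. The mix makes the defender indifferent and guarantees -5, so it is optimal.

Yes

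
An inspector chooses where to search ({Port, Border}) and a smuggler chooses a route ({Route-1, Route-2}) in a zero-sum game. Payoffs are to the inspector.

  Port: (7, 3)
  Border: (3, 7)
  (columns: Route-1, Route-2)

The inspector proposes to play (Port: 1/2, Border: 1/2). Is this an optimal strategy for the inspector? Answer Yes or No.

Yes

Against Route-1 this mix gives (1/2)·7 + (1/2)·3 = 5.
Against Route-2 this mix gives (1/2)·3 + (1/2)·7 = 5.
All of the smuggler's active replies (Route-1, Route-2) yield 5, and no column does worse for the inspector. The mix makes the smuggler indifferent and guarantees 5, so it is optimal.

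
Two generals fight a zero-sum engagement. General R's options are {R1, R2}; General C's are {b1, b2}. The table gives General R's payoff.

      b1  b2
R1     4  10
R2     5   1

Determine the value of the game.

Row minima: R1 → 4, R2 → 1; maximin = 4.
Column maxima: b1 → 5, b2 → 10; minimax = 5.
4 ≠ 5, so there is no saddle point; optimal play is mixed.
Let General R play R1 with probability p. Expected payoff against b1: 4p + 5(1−p) = −p + 5; against b2: 10p + 1(1−p) = 9p + 1.
Setting these equal: −p + 5 = 9p + 1 ⇒ −10p = -4 ⇒ p = 2/5, and the value is (-1)·(2/5) + 5 = 23/5.
For General C: with q = P(b1), equating R1's and R2's payoffs gives −6q + 10 = 4q + 1 ⇒ q = 9/10.

23/5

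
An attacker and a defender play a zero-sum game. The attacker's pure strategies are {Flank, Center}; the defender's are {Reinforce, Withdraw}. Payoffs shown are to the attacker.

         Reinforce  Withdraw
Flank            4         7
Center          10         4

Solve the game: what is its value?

6

Row minima: Flank → 4, Center → 4; maximin = 4.
Column maxima: Reinforce → 10, Withdraw → 7; minimax = 7.
4 ≠ 7, so there is no saddle point; optimal play is mixed.
Let the attacker play Flank with probability p. Expected payoff against Reinforce: 4p + 10(1−p) = −6p + 10; against Withdraw: 7p + 4(1−p) = 3p + 4.
Setting these equal: −6p + 10 = 3p + 4 ⇒ −9p = -6 ⇒ p = 2/3, and the value is (-6)·(2/3) + 10 = 6.
For the defender: with q = P(Reinforce), equating Flank's and Center's payoffs gives −3q + 7 = 6q + 4 ⇒ q = 1/3.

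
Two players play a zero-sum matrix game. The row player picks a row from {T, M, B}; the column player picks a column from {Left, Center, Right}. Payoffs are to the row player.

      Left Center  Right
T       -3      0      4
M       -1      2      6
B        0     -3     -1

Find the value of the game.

-1/2

Row minima: T → -3, M → -1, B → -3; maximin = -1.
Column maxima: Left → 0, Center → 2, Right → 6; minimax = 0.
-1 ≠ 0, so there is no saddle point; optimal play is mixed.
T is strictly dominated by M, so the row player never plays it.
Right is strictly dominated by Center (it gives the row player strictly more in every row), so the column player never plays it.
On the remaining 2×2 (M, B vs Left, Center):
Let the row player play M with probability p. Expected payoff against Left: (-1)p + 0(1−p) = −p; against Center: 2p + (-3)(1−p) = 5p − 3.
Setting these equal: −p = 5p − 3 ⇒ −6p = -3 ⇒ p = 1/2, and the value is (-1)·(1/2) = -1/2.
For the column player: with q = P(Left), equating M's and B's payoffs gives −3q + 2 = 3q − 3 ⇒ q = 5/6.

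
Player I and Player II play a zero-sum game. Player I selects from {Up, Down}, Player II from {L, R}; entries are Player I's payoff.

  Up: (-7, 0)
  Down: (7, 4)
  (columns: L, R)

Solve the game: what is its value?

4

Row minima: Up → -7, Down → 4; maximin = 4.
Column maxima: L → 7, R → 4; minimax = 4.
Since maximin = minimax = 4, there is a saddle point and the value is 4.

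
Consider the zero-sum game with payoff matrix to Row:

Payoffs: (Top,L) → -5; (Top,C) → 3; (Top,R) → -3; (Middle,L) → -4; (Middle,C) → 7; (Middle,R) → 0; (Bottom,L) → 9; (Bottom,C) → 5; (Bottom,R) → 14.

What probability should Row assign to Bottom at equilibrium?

11/15

Row minima: Top → -5, Middle → -4, Bottom → 5; maximin = 5.
Column maxima: L → 9, C → 7, R → 14; minimax = 7.
5 ≠ 7, so there is no saddle point; optimal play is mixed.
Top is strictly dominated by Middle, so Row never plays it.
R is strictly dominated by L (it gives Row strictly more in every row), so Column never plays it.
On the remaining 2×2 (Middle, Bottom vs L, C):
Let Row play Middle with probability p. Expected payoff against L: (-4)p + 9(1−p) = −13p + 9; against C: 7p + 5(1−p) = 2p + 5.
Setting these equal: −13p + 9 = 2p + 5 ⇒ −15p = -4 ⇒ p = 4/15, and the value is (-13)·(4/15) + 9 = 83/15.
For Column: with q = P(L), equating Middle's and Bottom's payoffs gives −11q + 7 = 4q + 5 ⇒ q = 2/15.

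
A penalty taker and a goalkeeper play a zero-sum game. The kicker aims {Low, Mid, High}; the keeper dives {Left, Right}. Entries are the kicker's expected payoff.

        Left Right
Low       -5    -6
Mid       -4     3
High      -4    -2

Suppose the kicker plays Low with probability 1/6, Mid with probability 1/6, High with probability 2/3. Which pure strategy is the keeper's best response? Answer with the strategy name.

Left

If the keeper plays Left, the kicker's expected payoff is (1/6)·(-5) + (1/6)·(-4) + (2/3)·(-4) = -25/6.
If the keeper plays Right, the kicker's expected payoff is (1/6)·(-6) + (1/6)·3 + (2/3)·(-2) = -11/6.
The keeper minimizes the kicker's payoff; the smallest is -25/6, so the best response is Left.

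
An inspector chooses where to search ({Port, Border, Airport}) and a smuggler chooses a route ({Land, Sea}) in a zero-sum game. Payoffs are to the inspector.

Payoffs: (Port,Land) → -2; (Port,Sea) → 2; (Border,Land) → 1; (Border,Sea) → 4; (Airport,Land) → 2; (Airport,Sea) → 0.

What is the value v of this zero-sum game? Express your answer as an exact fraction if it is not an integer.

8/5

Row minima: Port → -2, Border → 1, Airport → 0; maximin = 1.
Column maxima: Land → 2, Sea → 4; minimax = 2.
1 ≠ 2, so there is no saddle point; optimal play is mixed.
Port is strictly dominated by Border, so the inspector never plays it.
On the remaining 2×2 (Border, Airport vs Land, Sea):
Let the inspector play Border with probability p. Expected payoff against Land: 1p + 2(1−p) = −p + 2; against Sea: 4p + 0(1−p) = 4p.
Setting these equal: −p + 2 = 4p ⇒ −5p = -2 ⇒ p = 2/5, and the value is (-1)·(2/5) + 2 = 8/5.
For the smuggler: with q = P(Land), equating Border's and Airport's payoffs gives −3q + 4 = 2q ⇒ q = 4/5.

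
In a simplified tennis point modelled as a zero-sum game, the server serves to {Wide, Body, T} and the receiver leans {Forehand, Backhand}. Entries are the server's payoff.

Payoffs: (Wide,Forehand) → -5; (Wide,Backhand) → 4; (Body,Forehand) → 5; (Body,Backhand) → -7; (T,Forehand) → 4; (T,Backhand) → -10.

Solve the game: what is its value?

Row minima: Wide → -5, Body → -7, T → -10; maximin = -5.
Column maxima: Forehand → 5, Backhand → 4; minimax = 4.
-5 ≠ 4, so there is no saddle point; optimal play is mixed.
T is strictly dominated by Body, so the server never plays it.
On the remaining 2×2 (Wide, Body vs Forehand, Backhand):
Let the server play Wide with probability p. Expected payoff against Forehand: (-5)p + 5(1−p) = −10p + 5; against Backhand: 4p + (-7)(1−p) = 11p − 7.
Setting these equal: −10p + 5 = 11p − 7 ⇒ −21p = -12 ⇒ p = 4/7, and the value is (-10)·(4/7) + 5 = -5/7.
For the receiver: with q = P(Forehand), equating Wide's and Body's payoffs gives −9q + 4 = 12q − 7 ⇒ q = 11/21.

-5/7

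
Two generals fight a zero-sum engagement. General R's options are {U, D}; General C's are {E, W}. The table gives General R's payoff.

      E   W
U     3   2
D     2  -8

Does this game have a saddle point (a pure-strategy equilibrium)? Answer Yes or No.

Row minima: U → 2, D → -8; maximin = 2.
Column maxima: E → 3, W → 2; minimax = 2.
maximin = minimax = 2, so a saddle point exists.

Yes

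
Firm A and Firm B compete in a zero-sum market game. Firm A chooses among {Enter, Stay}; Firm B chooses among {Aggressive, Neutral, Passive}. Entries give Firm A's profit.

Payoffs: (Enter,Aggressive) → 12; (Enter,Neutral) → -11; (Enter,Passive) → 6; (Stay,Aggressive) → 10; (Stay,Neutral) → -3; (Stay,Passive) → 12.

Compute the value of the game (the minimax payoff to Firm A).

-3

Row minima: Enter → -11, Stay → -3; maximin = -3.
Column maxima: Aggressive → 12, Neutral → -3, Passive → 12; minimax = -3.
Since maximin = minimax = -3, there is a saddle point and the value is -3.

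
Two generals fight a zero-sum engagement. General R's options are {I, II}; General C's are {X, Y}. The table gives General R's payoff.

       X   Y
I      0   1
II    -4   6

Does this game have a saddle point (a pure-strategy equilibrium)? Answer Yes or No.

Row minima: I → 0, II → -4; maximin = 0.
Column maxima: X → 0, Y → 6; minimax = 0.
maximin = minimax = 0, so a saddle point exists.

Yes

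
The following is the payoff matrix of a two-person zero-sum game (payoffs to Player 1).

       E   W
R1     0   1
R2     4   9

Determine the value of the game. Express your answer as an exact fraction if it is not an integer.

Row minima: R1 → 0, R2 → 4; maximin = 4.
Column maxima: E → 4, W → 9; minimax = 4.
Since maximin = minimax = 4, there is a saddle point and the value is 4.

4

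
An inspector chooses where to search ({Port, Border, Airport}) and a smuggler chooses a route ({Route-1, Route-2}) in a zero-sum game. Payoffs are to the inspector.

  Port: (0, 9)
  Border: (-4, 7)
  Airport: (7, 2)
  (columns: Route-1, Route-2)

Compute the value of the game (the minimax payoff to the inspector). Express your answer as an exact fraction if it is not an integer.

9/2

Row minima: Port → 0, Border → -4, Airport → 2; maximin = 2.
Column maxima: Route-1 → 7, Route-2 → 9; minimax = 7.
2 ≠ 7, so there is no saddle point; optimal play is mixed.
Border is strictly dominated by Port, so the inspector never plays it.
On the remaining 2×2 (Port, Airport vs Route-1, Route-2):
Let the inspector play Port with probability p. Expected payoff against Route-1: 0p + 7(1−p) = −7p + 7; against Route-2: 9p + 2(1−p) = 7p + 2.
Setting these equal: −7p + 7 = 7p + 2 ⇒ −14p = -5 ⇒ p = 5/14, and the value is (-7)·(5/14) + 7 = 9/2.
For the smuggler: with q = P(Route-1), equating Port's and Airport's payoffs gives −9q + 9 = 5q + 2 ⇒ q = 1/2.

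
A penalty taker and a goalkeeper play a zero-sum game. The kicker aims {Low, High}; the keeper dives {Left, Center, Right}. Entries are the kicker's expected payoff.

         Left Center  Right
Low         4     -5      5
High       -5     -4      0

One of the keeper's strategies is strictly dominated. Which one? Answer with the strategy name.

Right

Left holds the kicker's payoff strictly below Right in every row: 4 < 5, -5 < 0.
So Right is strictly dominated for the keeper.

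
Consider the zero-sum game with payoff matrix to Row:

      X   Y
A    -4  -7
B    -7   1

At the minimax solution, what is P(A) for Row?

Row minima: A → -7, B → -7; maximin = -7.
Column maxima: X → -4, Y → 1; minimax = -4.
-7 ≠ -4, so there is no saddle point; optimal play is mixed.
Let Row play A with probability p. Expected payoff against X: (-4)p + (-7)(1−p) = 3p − 7; against Y: (-7)p + 1(1−p) = −8p + 1.
Setting these equal: 3p − 7 = −8p + 1 ⇒ 11p = 8 ⇒ p = 8/11, and the value is (3)·(8/11) − 7 = -53/11.
For Column: with q = P(X), equating A's and B's payoffs gives 3q − 7 = −8q + 1 ⇒ q = 8/11.

8/11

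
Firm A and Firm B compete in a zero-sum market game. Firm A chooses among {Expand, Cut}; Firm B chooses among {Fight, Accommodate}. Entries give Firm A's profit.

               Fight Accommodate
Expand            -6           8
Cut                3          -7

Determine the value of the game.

-3/4

Row minima: Expand → -6, Cut → -7; maximin = -6.
Column maxima: Fight → 3, Accommodate → 8; minimax = 3.
-6 ≠ 3, so there is no saddle point; optimal play is mixed.
Let Firm A play Expand with probability p. Expected payoff against Fight: (-6)p + 3(1−p) = −9p + 3; against Accommodate: 8p + (-7)(1−p) = 15p − 7.
Setting these equal: −9p + 3 = 15p − 7 ⇒ −24p = -10 ⇒ p = 5/12, and the value is (-9)·(5/12) + 3 = -3/4.
For Firm B: with q = P(Fight), equating Expand's and Cut's payoffs gives −14q + 8 = 10q − 7 ⇒ q = 5/8.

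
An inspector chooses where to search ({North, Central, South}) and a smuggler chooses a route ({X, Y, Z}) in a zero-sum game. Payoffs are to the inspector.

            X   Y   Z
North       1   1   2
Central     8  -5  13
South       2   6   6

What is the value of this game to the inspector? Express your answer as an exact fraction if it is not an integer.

58/17

Row minima: North → 1, Central → -5, South → 2; maximin = 2.
Column maxima: X → 8, Y → 6, Z → 13; minimax = 6.
2 ≠ 6, so there is no saddle point; optimal play is mixed.
North is strictly dominated by South, so the inspector never plays it.
Z is strictly dominated by X (it gives the inspector strictly more in every row), so the smuggler never plays it.
On the remaining 2×2 (Central, South vs X, Y):
Let the inspector play Central with probability p. Expected payoff against X: 8p + 2(1−p) = 6p + 2; against Y: (-5)p + 6(1−p) = −11p + 6.
Setting these equal: 6p + 2 = −11p + 6 ⇒ 17p = 4 ⇒ p = 4/17, and the value is (6)·(4/17) + 2 = 58/17.
For the smuggler: with q = P(X), equating Central's and South's payoffs gives 13q − 5 = −4q + 6 ⇒ q = 11/17.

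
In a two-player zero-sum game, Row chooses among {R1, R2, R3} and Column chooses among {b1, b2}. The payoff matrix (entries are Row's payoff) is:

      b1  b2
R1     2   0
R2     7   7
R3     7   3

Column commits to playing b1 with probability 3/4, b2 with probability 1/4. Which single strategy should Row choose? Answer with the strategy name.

R2

Expected payoff of R1: (3/4)·2 + (1/4)·0 = 3/2.
Expected payoff of R2: (3/4)·7 + (1/4)·7 = 7.
Expected payoff of R3: (3/4)·7 + (1/4)·3 = 6.
The largest is 7, so Row's best response is R2.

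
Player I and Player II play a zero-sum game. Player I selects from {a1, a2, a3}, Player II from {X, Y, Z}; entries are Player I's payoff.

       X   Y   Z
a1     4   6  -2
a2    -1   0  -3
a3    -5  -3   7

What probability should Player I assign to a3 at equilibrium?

Row minima: a1 → -2, a2 → -3, a3 → -5; maximin = -2.
Column maxima: X → 4, Y → 6, Z → 7; minimax = 4.
-2 ≠ 4, so there is no saddle point; optimal play is mixed.
a2 is strictly dominated by a1, so Player I never plays it.
Y is strictly dominated by X (it gives Player I strictly more in every row), so Player II never plays it.
On the remaining 2×2 (a1, a3 vs X, Z):
Let Player I play a1 with probability p. Expected payoff against X: 4p + (-5)(1−p) = 9p − 5; against Z: (-2)p + 7(1−p) = −9p + 7.
Setting these equal: 9p − 5 = −9p + 7 ⇒ 18p = 12 ⇒ p = 2/3, and the value is (9)·(2/3) − 5 = 1.
For Player II: with q = P(X), equating a1's and a3's payoffs gives 6q − 2 = −12q + 7 ⇒ q = 1/2.

1/3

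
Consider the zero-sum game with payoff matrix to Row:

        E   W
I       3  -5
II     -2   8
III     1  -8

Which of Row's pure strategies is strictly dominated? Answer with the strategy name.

III

I gives a strictly higher payoff than III against every column: 3 > 1, -5 > -8.
So III is strictly dominated and Row never plays it.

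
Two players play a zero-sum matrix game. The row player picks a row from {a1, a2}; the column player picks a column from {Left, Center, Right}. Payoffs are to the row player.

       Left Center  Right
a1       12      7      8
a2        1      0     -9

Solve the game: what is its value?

Row minima: a1 → 7, a2 → -9; maximin = 7.
Column maxima: Left → 12, Center → 7, Right → 8; minimax = 7.
Since maximin = minimax = 7, there is a saddle point and the value is 7.

7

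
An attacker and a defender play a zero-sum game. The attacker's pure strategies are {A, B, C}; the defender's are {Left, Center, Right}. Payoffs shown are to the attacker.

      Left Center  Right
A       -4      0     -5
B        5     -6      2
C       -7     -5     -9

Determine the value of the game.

Row minima: A → -5, B → -6, C → -9; maximin = -5.
Column maxima: Left → 5, Center → 0, Right → 2; minimax = 0.
-5 ≠ 0, so there is no saddle point; optimal play is mixed.
C is strictly dominated by A, so the attacker never plays it.
Left is strictly dominated by Right (it gives the attacker strictly more in every row), so the defender never plays it.
On the remaining 2×2 (A, B vs Center, Right):
Let the attacker play A with probability p. Expected payoff against Center: 0p + (-6)(1−p) = 6p − 6; against Right: (-5)p + 2(1−p) = −7p + 2.
Setting these equal: 6p − 6 = −7p + 2 ⇒ 13p = 8 ⇒ p = 8/13, and the value is (6)·(8/13) − 6 = -30/13.
For the defender: with q = P(Center), equating A's and B's payoffs gives 5q − 5 = −8q + 2 ⇒ q = 7/13.

-30/13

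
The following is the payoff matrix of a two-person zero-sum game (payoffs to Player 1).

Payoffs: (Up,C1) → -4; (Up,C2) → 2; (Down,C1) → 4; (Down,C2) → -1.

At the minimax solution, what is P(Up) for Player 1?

Row minima: Up → -4, Down → -1; maximin = -1.
Column maxima: C1 → 4, C2 → 2; minimax = 2.
-1 ≠ 2, so there is no saddle point; optimal play is mixed.
Let Player 1 play Up with probability p. Expected payoff against C1: (-4)p + 4(1−p) = −8p + 4; against C2: 2p + (-1)(1−p) = 3p − 1.
Setting these equal: −8p + 4 = 3p − 1 ⇒ −11p = -5 ⇒ p = 5/11, and the value is (-8)·(5/11) + 4 = 4/11.
For Player 2: with q = P(C1), equating Up's and Down's payoffs gives −6q + 2 = 5q − 1 ⇒ q = 3/11.

5/11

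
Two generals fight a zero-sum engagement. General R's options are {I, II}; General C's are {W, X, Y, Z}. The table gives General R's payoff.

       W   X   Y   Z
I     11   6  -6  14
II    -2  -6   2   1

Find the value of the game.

-6/5

Row minima: I → -6, II → -6; maximin = -6.
Column maxima: W → 11, X → 6, Y → 2, Z → 14; minimax = 2.
-6 ≠ 2, so there is no saddle point; optimal play is mixed.
W is strictly dominated by X (it gives General R strictly more in every row), so General C never plays it.
Z is strictly dominated by X (it gives General R strictly more in every row), so General C never plays it.
On the remaining 2×2 (I, II vs X, Y):
Let General R play I with probability p. Expected payoff against X: 6p + (-6)(1−p) = 12p − 6; against Y: (-6)p + 2(1−p) = −8p + 2.
Setting these equal: 12p − 6 = −8p + 2 ⇒ 20p = 8 ⇒ p = 2/5, and the value is (12)·(2/5) − 6 = -6/5.
For General C: with q = P(X), equating I's and II's payoffs gives 12q − 6 = −8q + 2 ⇒ q = 2/5.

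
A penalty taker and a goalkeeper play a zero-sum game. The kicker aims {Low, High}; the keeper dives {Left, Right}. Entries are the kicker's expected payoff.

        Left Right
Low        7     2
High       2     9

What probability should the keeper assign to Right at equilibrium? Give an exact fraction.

Row minima: Low → 2, High → 2; maximin = 2.
Column maxima: Left → 7, Right → 9; minimax = 7.
2 ≠ 7, so there is no saddle point; optimal play is mixed.
Let the kicker play Low with probability p. Expected payoff against Left: 7p + 2(1−p) = 5p + 2; against Right: 2p + 9(1−p) = −7p + 9.
Setting these equal: 5p + 2 = −7p + 9 ⇒ 12p = 7 ⇒ p = 7/12, and the value is (5)·(7/12) + 2 = 59/12.
For the keeper: with q = P(Left), equating Low's and High's payoffs gives 5q + 2 = −7q + 9 ⇒ q = 7/12.

5/12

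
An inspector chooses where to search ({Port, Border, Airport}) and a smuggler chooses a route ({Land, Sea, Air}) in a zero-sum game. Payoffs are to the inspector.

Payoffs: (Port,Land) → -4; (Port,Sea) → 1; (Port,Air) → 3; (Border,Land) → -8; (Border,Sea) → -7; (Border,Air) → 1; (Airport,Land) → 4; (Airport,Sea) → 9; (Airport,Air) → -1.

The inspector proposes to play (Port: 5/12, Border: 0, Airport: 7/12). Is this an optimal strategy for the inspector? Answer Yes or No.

Yes

Against Land this mix gives (5/12)·(-4) + (7/12)·4 = 2/3.
Against Sea this mix gives (5/12)·1 + (7/12)·9 = 17/3.
Against Air this mix gives (5/12)·3 + (7/12)·(-1) = 2/3.
All of the smuggler's active replies (Land, Air) yield 2/3, and no column does worse for the inspector. The mix makes the smuggler indifferent and guarantees 2/3, so it is optimal.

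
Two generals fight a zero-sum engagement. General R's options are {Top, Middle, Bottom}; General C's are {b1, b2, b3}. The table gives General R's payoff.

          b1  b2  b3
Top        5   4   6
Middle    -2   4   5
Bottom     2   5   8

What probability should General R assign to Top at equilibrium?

Row minima: Top → 4, Middle → -2, Bottom → 2; maximin = 4.
Column maxima: b1 → 5, b2 → 5, b3 → 8; minimax = 5.
4 ≠ 5, so there is no saddle point; optimal play is mixed.
Middle is strictly dominated by Bottom, so General R never plays it.
b3 is strictly dominated by b1 (it gives General R strictly more in every row), so General C never plays it.
On the remaining 2×2 (Top, Bottom vs b1, b2):
Let General R play Top with probability p. Expected payoff against b1: 5p + 2(1−p) = 3p + 2; against b2: 4p + 5(1−p) = −p + 5.
Setting these equal: 3p + 2 = −p + 5 ⇒ 4p = 3 ⇒ p = 3/4, and the value is (3)·(3/4) + 2 = 17/4.
For General C: with q = P(b1), equating Top's and Bottom's payoffs gives q + 4 = −3q + 5 ⇒ q = 1/4.

3/4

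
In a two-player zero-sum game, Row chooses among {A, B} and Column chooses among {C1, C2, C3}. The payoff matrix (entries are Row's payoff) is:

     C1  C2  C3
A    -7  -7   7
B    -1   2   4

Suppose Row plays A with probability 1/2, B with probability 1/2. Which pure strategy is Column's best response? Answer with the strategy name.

C1

If Column plays C1, Row's expected payoff is (1/2)·(-7) + (1/2)·(-1) = -4.
If Column plays C2, Row's expected payoff is (1/2)·(-7) + (1/2)·2 = -5/2.
If Column plays C3, Row's expected payoff is (1/2)·7 + (1/2)·4 = 11/2.
Column minimizes Row's payoff; the smallest is -4, so the best response is C1.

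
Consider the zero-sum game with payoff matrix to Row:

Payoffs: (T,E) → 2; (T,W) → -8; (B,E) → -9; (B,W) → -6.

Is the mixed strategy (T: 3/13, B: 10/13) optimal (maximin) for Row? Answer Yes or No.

Yes

Against E this mix gives (3/13)·2 + (10/13)·(-9) = -84/13.
Against W this mix gives (3/13)·(-8) + (10/13)·(-6) = -84/13.
All of Column's active replies (E, W) yield -84/13, and no column does worse for Row. The mix makes Column indifferent and guarantees -84/13, so it is optimal.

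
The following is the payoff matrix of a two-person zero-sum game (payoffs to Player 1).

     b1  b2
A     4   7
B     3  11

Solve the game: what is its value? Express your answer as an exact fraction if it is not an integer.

4

Row minima: A → 4, B → 3; maximin = 4.
Column maxima: b1 → 4, b2 → 11; minimax = 4.
Since maximin = minimax = 4, there is a saddle point and the value is 4.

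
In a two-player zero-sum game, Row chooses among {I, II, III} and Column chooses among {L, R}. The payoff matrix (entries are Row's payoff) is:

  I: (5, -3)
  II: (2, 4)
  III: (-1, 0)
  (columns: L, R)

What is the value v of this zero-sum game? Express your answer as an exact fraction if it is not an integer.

Row minima: I → -3, II → 2, III → -1; maximin = 2.
Column maxima: L → 5, R → 4; minimax = 4.
2 ≠ 4, so there is no saddle point; optimal play is mixed.
III is strictly dominated by II, so Row never plays it.
On the remaining 2×2 (I, II vs L, R):
Let Row play I with probability p. Expected payoff against L: 5p + 2(1−p) = 3p + 2; against R: (-3)p + 4(1−p) = −7p + 4.
Setting these equal: 3p + 2 = −7p + 4 ⇒ 10p = 2 ⇒ p = 1/5, and the value is (3)·(1/5) + 2 = 13/5.
For Column: with q = P(L), equating I's and II's payoffs gives 8q − 3 = −2q + 4 ⇒ q = 7/10.

13/5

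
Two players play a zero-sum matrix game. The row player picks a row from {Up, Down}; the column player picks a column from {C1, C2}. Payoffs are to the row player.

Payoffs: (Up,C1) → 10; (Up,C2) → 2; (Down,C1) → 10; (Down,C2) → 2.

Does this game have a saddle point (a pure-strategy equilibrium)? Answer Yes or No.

Yes

Row minima: Up → 2, Down → 2; maximin = 2.
Column maxima: C1 → 10, C2 → 2; minimax = 2.
maximin = minimax = 2, so a saddle point exists.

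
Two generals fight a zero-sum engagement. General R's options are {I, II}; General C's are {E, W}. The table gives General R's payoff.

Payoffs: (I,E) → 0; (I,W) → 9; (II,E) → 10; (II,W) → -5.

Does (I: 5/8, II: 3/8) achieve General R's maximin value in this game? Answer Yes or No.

Against E this mix gives (5/8)·0 + (3/8)·10 = 15/4.
Against W this mix gives (5/8)·9 + (3/8)·(-5) = 15/4.
All of General C's active replies (E, W) yield 15/4, and no column does worse for General R. The mix makes General C indifferent and guarantees 15/4, so it is optimal.

Yes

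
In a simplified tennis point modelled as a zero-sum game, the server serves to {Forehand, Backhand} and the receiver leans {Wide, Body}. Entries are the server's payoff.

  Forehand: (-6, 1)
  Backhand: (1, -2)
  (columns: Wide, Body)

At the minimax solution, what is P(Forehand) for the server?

Row minima: Forehand → -6, Backhand → -2; maximin = -2.
Column maxima: Wide → 1, Body → 1; minimax = 1.
-2 ≠ 1, so there is no saddle point; optimal play is mixed.
Let the server play Forehand with probability p. Expected payoff against Wide: (-6)p + 1(1−p) = −7p + 1; against Body: 1p + (-2)(1−p) = 3p − 2.
Setting these equal: −7p + 1 = 3p − 2 ⇒ −10p = -3 ⇒ p = 3/10, and the value is (-7)·(3/10) + 1 = -11/10.
For the receiver: with q = P(Wide), equating Forehand's and Backhand's payoffs gives −7q + 1 = 3q − 2 ⇒ q = 3/10.

3/10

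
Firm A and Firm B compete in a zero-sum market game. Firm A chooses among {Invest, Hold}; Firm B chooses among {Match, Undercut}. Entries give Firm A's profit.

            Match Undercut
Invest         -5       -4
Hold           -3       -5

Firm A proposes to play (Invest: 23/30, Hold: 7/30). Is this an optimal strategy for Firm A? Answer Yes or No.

Against Match this mix gives (23/30)·(-5) + (7/30)·(-3) = -68/15.
Against Undercut this mix gives (23/30)·(-4) + (7/30)·(-5) = -127/30.
Firm B will play Match, holding Firm A to -68/15. Shifting weight toward the row that does better against Match would raise this floor (the equalizing mix achieves -13/3 against both Match and Undercut), so the proposed strategy is not optimal.

No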